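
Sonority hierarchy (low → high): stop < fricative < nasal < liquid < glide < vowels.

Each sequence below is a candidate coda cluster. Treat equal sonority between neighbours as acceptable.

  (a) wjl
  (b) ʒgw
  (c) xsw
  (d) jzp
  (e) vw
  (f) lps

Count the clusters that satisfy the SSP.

2

(a) 5-5-4 → obeys
(b) 2-1-5 → violates
(c) 2-2-5 → violates
(d) 5-2-1 → obeys
(e) 2-5 → violates
(f) 4-1-2 → violates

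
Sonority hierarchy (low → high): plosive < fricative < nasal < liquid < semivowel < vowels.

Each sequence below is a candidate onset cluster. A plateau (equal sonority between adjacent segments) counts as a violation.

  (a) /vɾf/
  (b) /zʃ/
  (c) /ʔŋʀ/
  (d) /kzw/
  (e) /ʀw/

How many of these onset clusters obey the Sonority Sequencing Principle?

(a) sonority 2-4-2: ill-formed.
(b) sonority 2-2: ill-formed.
(c) sonority 1-3-4: well-formed.
(d) sonority 1-2-5: well-formed.
(e) sonority 4-5: well-formed.

3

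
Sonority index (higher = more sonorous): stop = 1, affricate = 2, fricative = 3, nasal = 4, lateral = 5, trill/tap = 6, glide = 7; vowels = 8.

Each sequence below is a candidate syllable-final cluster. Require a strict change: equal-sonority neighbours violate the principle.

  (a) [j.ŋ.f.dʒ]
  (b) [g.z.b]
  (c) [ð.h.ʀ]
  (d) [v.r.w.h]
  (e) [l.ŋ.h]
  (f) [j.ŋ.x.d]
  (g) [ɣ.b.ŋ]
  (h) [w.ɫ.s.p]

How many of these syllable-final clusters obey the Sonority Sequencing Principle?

(a) [j.ŋ.f.dʒ]: profile 7-4-3-2 — obeys.
(b) [g.z.b]: profile 1-3-1 — violates.
(c) [ð.h.ʀ]: profile 3-3-6 — violates.
(d) [v.r.w.h]: profile 3-6-7-3 — violates.
(e) [l.ŋ.h]: profile 5-4-3 — obeys.
(f) [j.ŋ.x.d]: profile 7-4-3-1 — obeys.
(g) [ɣ.b.ŋ]: profile 3-1-4 — violates.
(h) [w.ɫ.s.p]: profile 7-5-3-1 — obeys.

4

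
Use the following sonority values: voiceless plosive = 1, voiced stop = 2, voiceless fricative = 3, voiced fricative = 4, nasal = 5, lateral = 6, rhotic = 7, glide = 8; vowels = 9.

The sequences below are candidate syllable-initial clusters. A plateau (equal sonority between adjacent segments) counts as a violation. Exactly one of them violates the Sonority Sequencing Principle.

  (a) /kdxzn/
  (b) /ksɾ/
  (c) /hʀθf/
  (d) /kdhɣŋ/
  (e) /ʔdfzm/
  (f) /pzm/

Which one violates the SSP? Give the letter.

(a) sonority 1-2-3-4-5: well-formed.
(b) sonority 1-3-7: well-formed.
(c) sonority 3-7-3-3: ill-formed.
(d) sonority 1-2-3-4-5: well-formed.
(e) sonority 1-2-3-4-5: well-formed.
(f) sonority 1-4-5: well-formed.

c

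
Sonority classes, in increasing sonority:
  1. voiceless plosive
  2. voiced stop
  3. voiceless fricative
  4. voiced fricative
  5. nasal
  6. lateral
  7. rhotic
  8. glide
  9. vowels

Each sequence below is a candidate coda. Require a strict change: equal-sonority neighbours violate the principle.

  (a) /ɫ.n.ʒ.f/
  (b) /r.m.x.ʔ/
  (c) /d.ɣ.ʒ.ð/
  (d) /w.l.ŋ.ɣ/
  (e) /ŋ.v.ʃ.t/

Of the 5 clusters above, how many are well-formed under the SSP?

4

(a) 6-5-4-3 → obeys
(b) 7-5-3-1 → obeys
(c) 2-4-4-4 → violates
(d) 8-6-5-4 → obeys
(e) 5-4-3-1 → obeys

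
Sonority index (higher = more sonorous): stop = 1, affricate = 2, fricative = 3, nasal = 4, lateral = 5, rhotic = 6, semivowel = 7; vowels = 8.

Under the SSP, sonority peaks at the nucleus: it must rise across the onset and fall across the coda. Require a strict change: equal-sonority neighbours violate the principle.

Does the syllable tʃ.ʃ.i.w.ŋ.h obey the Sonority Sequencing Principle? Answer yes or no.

Onset: /tʃ/ is an affricate (sonority 2), /ʃ/ is a fricative (sonority 3); then the nucleus /i/ (sonority 8).
Onset profile 2-3-8 — rises to the nucleus.
Coda: /w/ is a semivowel (sonority 7), /ŋ/ is a nasal (sonority 4), /h/ is a fricative (sonority 3).
Coda profile 8-7-4-3 — falls from the nucleus.

yes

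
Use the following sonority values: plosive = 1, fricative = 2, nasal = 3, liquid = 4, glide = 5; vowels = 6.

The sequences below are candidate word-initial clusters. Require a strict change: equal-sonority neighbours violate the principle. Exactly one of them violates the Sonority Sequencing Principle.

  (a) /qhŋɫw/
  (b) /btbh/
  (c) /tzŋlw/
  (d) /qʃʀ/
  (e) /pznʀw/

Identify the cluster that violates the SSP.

(a) sonority 1-2-3-4-5: well-formed.
(b) sonority 1-1-1-2: ill-formed.
(c) sonority 1-2-3-4-5: well-formed.
(d) sonority 1-2-4: well-formed.
(e) sonority 1-2-3-4-5: well-formed.

b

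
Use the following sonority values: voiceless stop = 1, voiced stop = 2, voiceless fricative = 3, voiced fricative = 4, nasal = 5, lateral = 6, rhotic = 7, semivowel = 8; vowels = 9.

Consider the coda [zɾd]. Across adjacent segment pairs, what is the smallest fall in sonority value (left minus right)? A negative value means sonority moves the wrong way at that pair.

-3

/z/ is a voiced fricative (sonority 4).
/ɾ/ is a rhotic (sonority 7).
/d/ is a voiced stop (sonority 2).
/z/→/ɾ/: change -3.
/ɾ/→/d/: change +5.
Minimum = -3.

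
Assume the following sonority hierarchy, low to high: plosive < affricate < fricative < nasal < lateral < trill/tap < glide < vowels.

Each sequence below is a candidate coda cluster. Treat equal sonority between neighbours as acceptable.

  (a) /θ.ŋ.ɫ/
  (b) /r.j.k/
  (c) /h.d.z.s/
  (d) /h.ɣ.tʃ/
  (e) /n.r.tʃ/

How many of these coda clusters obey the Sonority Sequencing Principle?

1

(a) /θ.ŋ.ɫ/: profile 3-4-5 — violates.
(b) /r.j.k/: profile 6-7-1 — violates.
(c) /h.d.z.s/: profile 3-1-3-3 — violates.
(d) /h.ɣ.tʃ/: profile 3-3-2 — obeys.
(e) /n.r.tʃ/: profile 4-6-2 — violates.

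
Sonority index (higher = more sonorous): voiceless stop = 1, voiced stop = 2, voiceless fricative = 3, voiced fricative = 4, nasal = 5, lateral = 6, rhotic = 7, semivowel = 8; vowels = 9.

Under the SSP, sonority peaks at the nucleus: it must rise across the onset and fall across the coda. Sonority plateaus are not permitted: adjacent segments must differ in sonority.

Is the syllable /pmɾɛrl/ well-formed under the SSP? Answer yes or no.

yes

Onset: /p/ is a voiceless stop (sonority 1), /m/ is a nasal (sonority 5), /ɾ/ is a rhotic (sonority 7); then the nucleus /ɛ/ (sonority 9).
Onset profile 1-5-7-9 — rises to the nucleus.
Coda: /r/ is a rhotic (sonority 7), /l/ is a lateral (sonority 6).
Coda profile 9-7-6 — falls from the nucleus.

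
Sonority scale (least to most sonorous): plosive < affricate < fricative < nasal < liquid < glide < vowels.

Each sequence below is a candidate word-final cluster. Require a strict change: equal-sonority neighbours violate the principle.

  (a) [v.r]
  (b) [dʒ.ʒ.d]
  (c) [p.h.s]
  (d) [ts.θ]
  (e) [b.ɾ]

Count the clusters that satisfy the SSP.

(a) 3-5 → violates
(b) 2-3-1 → violates
(c) 1-3-3 → violates
(d) 2-3 → violates
(e) 1-5 → violates

0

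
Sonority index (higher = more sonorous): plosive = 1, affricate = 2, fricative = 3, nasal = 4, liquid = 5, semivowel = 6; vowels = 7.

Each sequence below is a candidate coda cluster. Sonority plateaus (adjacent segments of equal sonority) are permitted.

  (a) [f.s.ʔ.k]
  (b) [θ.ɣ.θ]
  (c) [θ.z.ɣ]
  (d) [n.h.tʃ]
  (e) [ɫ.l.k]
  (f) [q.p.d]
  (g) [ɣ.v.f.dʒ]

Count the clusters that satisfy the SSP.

7

(a) [f.s.ʔ.k]: profile 3-3-1-1 — obeys.
(b) [θ.ɣ.θ]: profile 3-3-3 — obeys.
(c) [θ.z.ɣ]: profile 3-3-3 — obeys.
(d) [n.h.tʃ]: profile 4-3-2 — obeys.
(e) [ɫ.l.k]: profile 5-5-1 — obeys.
(f) [q.p.d]: profile 1-1-1 — obeys.
(g) [ɣ.v.f.dʒ]: profile 3-3-3-2 — obeys.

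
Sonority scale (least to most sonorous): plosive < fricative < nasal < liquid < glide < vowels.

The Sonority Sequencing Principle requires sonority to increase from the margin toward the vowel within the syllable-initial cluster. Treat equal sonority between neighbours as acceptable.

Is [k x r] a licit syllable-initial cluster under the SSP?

yes

/k/ — plosive, sonority 1.
/x/ — fricative, sonority 2.
/r/ — liquid, sonority 4.
The profile 1-2-4 strictly rises, so the syllable-initial cluster satisfies the SSP.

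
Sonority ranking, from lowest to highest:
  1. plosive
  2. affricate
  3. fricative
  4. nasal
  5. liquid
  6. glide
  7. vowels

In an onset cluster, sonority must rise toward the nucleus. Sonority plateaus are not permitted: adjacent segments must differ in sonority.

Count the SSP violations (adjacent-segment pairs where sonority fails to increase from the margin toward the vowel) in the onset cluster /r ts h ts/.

2

/r/ is a liquid (sonority 5).
/ts/ is an affricate (sonority 2).
/h/ is a fricative (sonority 3).
/ts/ is an affricate (sonority 2).
/r/→/ts/: 5→2 (does not rise) — violation.
/ts/→/h/: 2→3 (rises) — ok.
/h/→/ts/: 3→2 (does not rise) — violation.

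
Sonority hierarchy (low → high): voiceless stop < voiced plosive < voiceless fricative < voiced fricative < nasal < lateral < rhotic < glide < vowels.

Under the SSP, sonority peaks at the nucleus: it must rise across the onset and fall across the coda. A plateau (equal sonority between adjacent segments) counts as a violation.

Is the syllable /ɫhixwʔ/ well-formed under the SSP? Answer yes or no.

Onset: /ɫ/ is a lateral (sonority 6), /h/ is a voiceless fricative (sonority 3); then the nucleus /i/ (sonority 9).
Onset profile 6-3-9 — does not strictly rise throughout.
Coda: /x/ is a voiceless fricative (sonority 3), /w/ is a glide (sonority 8), /ʔ/ is a voiceless stop (sonority 1).
Coda profile 9-3-8-1 — does not strictly fall throughout.

no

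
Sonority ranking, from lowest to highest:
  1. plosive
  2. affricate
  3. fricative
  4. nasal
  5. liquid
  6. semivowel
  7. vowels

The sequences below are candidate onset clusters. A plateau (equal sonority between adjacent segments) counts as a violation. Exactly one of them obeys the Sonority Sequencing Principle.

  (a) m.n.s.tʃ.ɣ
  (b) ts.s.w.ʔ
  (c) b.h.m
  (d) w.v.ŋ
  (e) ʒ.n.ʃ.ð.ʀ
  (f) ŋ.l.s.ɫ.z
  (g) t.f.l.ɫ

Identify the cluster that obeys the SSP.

c

(a) sonority 4-4-3-2-3: ill-formed.
(b) sonority 2-3-6-1: ill-formed.
(c) sonority 1-3-4: well-formed.
(d) sonority 6-3-4: ill-formed.
(e) sonority 3-4-3-3-5: ill-formed.
(f) sonority 4-5-3-5-3: ill-formed.
(g) sonority 1-3-5-5: ill-formed.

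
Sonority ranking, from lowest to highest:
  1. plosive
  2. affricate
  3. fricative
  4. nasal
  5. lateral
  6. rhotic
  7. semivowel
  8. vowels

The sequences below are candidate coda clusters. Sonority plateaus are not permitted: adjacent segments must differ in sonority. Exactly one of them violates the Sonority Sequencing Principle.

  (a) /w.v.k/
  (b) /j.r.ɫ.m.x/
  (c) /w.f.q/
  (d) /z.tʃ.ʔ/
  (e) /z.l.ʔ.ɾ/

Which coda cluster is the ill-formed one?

(a) sonority 7-3-1: well-formed.
(b) sonority 7-6-5-4-3: well-formed.
(c) sonority 7-3-1: well-formed.
(d) sonority 3-2-1: well-formed.
(e) sonority 3-5-1-6: ill-formed.

e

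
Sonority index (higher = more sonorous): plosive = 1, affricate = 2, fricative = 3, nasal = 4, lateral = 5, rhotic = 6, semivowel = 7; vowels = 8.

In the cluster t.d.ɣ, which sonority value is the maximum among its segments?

/t/: plosive = 1.
/d/: plosive = 1.
/ɣ/: fricative = 3.
The maximum is 3.

3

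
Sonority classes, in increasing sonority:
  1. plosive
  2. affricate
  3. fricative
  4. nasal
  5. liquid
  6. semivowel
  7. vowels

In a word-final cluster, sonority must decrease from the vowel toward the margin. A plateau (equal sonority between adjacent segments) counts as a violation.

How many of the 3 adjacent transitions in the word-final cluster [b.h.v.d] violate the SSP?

2

/b/ — plosive, sonority 1.
/h/ — fricative, sonority 3.
/v/ — fricative, sonority 3.
/d/ — plosive, sonority 1.
/b/→/h/: 1→3 (does not fall) — violation.
/h/→/v/: 3→3 (plateau) — violation.
/v/→/d/: 3→1 (falls) — ok.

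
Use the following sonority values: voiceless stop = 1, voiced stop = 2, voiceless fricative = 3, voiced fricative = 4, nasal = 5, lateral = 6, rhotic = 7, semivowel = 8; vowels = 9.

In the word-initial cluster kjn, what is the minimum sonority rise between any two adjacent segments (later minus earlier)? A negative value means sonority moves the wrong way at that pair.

/k/ — voiceless stop, sonority 1.
/j/ — semivowel, sonority 8.
/n/ — nasal, sonority 5.
/k/→/j/: change +7.
/j/→/n/: change -3.
Minimum = -3.

-3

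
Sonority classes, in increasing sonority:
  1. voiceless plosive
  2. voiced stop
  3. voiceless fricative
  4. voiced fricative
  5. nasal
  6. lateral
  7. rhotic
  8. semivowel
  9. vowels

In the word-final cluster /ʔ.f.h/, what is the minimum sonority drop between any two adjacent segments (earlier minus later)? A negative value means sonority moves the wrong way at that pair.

-2

/ʔ/ is a voiceless plosive (sonority 1).
/f/ is a voiceless fricative (sonority 3).
/h/ is a voiceless fricative (sonority 3).
/ʔ/→/f/: change -2.
/f/→/h/: change +0.
Minimum = -2.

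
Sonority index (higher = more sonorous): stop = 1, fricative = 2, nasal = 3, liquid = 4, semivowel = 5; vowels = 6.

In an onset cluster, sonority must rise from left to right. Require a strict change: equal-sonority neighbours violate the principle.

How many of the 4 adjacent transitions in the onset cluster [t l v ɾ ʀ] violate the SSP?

/t/ — stop, sonority 1.
/l/ — liquid, sonority 4.
/v/ — fricative, sonority 2.
/ɾ/ — liquid, sonority 4.
/ʀ/ — liquid, sonority 4.
/t/→/l/: 1→4 (rises) — ok.
/l/→/v/: 4→2 (does not rise) — violation.
/v/→/ɾ/: 2→4 (rises) — ok.
/ɾ/→/ʀ/: 4→4 (plateau) — violation.

2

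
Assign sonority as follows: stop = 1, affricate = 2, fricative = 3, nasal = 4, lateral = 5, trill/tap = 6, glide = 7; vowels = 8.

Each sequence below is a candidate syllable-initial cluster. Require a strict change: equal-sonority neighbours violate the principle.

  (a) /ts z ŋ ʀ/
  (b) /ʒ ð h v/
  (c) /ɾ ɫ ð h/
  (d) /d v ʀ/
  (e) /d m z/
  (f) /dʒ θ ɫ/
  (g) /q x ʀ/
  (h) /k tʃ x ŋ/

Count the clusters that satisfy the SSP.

(a) /ts z ŋ ʀ/: profile 2-3-4-6 — obeys.
(b) /ʒ ð h v/: profile 3-3-3-3 — violates.
(c) /ɾ ɫ ð h/: profile 6-5-3-3 — violates.
(d) /d v ʀ/: profile 1-3-6 — obeys.
(e) /d m z/: profile 1-4-3 — violates.
(f) /dʒ θ ɫ/: profile 2-3-5 — obeys.
(g) /q x ʀ/: profile 1-3-6 — obeys.
(h) /k tʃ x ŋ/: profile 1-2-3-4 — obeys.

5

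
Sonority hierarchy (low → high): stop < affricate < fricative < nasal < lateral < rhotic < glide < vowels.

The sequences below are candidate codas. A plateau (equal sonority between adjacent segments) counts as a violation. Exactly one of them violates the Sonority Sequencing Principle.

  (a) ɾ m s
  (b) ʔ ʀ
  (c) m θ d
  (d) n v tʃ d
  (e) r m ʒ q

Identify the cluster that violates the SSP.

b

(a) ɾ m s: profile 6-4-3 — obeys.
(b) ʔ ʀ: profile 1-6 — violates.
(c) m θ d: profile 4-3-1 — obeys.
(d) n v tʃ d: profile 4-3-2-1 — obeys.
(e) r m ʒ q: profile 6-4-3-1 — obeys.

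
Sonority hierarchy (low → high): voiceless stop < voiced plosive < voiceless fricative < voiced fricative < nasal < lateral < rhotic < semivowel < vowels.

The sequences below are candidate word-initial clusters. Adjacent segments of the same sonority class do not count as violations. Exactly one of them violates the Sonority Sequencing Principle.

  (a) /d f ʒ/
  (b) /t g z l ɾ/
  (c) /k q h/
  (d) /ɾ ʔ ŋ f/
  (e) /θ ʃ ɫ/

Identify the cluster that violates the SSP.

(a) 2-3-4 → obeys
(b) 1-2-4-6-7 → obeys
(c) 1-1-3 → obeys
(d) 7-1-5-3 → violates
(e) 3-3-6 → obeys

d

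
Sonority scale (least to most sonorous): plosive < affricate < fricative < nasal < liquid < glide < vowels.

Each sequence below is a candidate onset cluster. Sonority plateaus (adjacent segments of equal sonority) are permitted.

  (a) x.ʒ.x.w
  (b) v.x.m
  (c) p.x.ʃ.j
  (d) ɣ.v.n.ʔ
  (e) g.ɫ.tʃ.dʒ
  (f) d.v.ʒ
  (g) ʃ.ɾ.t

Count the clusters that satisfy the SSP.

(a) sonority 3-3-3-6: well-formed.
(b) sonority 3-3-4: well-formed.
(c) sonority 1-3-3-6: well-formed.
(d) sonority 3-3-4-1: ill-formed.
(e) sonority 1-5-2-2: ill-formed.
(f) sonority 1-3-3: well-formed.
(g) sonority 3-5-1: ill-formed.

4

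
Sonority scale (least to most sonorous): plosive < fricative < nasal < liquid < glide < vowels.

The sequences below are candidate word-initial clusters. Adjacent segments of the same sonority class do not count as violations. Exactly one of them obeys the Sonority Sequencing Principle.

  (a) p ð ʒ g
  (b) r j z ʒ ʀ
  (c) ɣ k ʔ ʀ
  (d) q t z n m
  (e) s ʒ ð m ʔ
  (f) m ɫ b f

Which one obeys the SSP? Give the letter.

(a) 1-2-2-1 → violates
(b) 4-5-2-2-4 → violates
(c) 2-1-1-4 → violates
(d) 1-1-2-3-3 → obeys
(e) 2-2-2-3-1 → violates
(f) 3-4-1-2 → violates

d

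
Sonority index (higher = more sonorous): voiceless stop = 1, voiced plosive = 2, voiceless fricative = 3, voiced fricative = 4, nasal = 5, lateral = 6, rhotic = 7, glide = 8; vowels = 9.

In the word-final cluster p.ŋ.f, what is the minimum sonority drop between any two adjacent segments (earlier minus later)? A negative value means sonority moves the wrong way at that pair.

/p/ is a voiceless stop (sonority 1).
/ŋ/ is a nasal (sonority 5).
/f/ is a voiceless fricative (sonority 3).
/p/→/ŋ/: change -4.
/ŋ/→/f/: change +2.
Minimum = -4.

-4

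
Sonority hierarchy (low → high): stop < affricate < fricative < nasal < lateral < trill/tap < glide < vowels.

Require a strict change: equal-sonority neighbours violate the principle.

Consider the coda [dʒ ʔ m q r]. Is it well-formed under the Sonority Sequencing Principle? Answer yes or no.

/dʒ/ — affricate, sonority 2.
/ʔ/ — stop, sonority 1.
/m/ — nasal, sonority 4.
/q/ — stop, sonority 1.
/r/ — trill/tap, sonority 6.
The profile is 2-1-4-1-6. Between /ʔ/ (1) and /m/ (4) sonority does not fall, so the cluster violates the SSP.

no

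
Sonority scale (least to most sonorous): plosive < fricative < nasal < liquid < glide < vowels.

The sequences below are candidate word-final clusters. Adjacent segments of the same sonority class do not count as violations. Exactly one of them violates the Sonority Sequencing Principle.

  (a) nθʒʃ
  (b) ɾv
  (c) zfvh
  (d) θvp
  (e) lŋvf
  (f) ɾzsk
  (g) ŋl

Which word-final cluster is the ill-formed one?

(a) 3-2-2-2 → obeys
(b) 4-2 → obeys
(c) 2-2-2-2 → obeys
(d) 2-2-1 → obeys
(e) 4-3-2-2 → obeys
(f) 4-2-2-1 → obeys
(g) 3-4 → violates

g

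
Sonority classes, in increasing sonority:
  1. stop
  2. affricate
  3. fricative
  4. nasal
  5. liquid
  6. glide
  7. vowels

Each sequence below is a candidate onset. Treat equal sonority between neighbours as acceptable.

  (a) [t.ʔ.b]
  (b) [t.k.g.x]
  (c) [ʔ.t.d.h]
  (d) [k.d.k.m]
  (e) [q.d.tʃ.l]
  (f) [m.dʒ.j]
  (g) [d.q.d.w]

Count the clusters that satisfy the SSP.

6

(a) [t.ʔ.b]: profile 1-1-1 — obeys.
(b) [t.k.g.x]: profile 1-1-1-3 — obeys.
(c) [ʔ.t.d.h]: profile 1-1-1-3 — obeys.
(d) [k.d.k.m]: profile 1-1-1-4 — obeys.
(e) [q.d.tʃ.l]: profile 1-1-2-5 — obeys.
(f) [m.dʒ.j]: profile 4-2-6 — violates.
(g) [d.q.d.w]: profile 1-1-1-6 — obeys.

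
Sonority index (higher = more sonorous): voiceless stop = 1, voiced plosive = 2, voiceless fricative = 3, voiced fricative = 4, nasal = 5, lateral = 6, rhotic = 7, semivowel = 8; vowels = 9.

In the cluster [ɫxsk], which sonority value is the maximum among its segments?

/ɫ/: lateral = 6.
/x/: voiceless fricative = 3.
/s/: voiceless fricative = 3.
/k/: voiceless stop = 1.
The maximum is 6.

6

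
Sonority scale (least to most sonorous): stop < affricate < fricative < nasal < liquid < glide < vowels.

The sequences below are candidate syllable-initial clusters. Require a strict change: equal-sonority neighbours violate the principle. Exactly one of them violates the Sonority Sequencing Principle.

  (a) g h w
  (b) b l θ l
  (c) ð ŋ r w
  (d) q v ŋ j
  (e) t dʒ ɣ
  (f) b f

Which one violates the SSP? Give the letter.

(a) g h w: profile 1-3-6 — obeys.
(b) b l θ l: profile 1-5-3-5 — violates.
(c) ð ŋ r w: profile 3-4-5-6 — obeys.
(d) q v ŋ j: profile 1-3-4-6 — obeys.
(e) t dʒ ɣ: profile 1-2-3 — obeys.
(f) b f: profile 1-3 — obeys.

b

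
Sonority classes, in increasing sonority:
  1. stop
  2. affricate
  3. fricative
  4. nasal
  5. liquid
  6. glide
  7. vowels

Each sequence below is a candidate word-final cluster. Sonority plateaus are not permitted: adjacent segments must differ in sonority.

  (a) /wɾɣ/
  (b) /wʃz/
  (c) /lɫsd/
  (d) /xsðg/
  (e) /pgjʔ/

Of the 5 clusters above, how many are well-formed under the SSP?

(a) sonority 6-5-3: well-formed.
(b) sonority 6-3-3: ill-formed.
(c) sonority 5-5-3-1: ill-formed.
(d) sonority 3-3-3-1: ill-formed.
(e) sonority 1-1-6-1: ill-formed.

1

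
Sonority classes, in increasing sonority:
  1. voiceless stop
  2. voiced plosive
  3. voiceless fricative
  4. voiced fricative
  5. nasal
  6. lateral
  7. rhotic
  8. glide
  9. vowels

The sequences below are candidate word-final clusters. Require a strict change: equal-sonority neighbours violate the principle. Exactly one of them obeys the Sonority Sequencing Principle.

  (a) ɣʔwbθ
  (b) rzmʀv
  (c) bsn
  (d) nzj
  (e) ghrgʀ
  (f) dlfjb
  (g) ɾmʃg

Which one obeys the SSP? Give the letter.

g

(a) sonority 4-1-8-2-3: ill-formed.
(b) sonority 7-4-5-7-4: ill-formed.
(c) sonority 2-3-5: ill-formed.
(d) sonority 5-4-8: ill-formed.
(e) sonority 2-3-7-2-7: ill-formed.
(f) sonority 2-6-3-8-2: ill-formed.
(g) sonority 7-5-3-2: well-formed.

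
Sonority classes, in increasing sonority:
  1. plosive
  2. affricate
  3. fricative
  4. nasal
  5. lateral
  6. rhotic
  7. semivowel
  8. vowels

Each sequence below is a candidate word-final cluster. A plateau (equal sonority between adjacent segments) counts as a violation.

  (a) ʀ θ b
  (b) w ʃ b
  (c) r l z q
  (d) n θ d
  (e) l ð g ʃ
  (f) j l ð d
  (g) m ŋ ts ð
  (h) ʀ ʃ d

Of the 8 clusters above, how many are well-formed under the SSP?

6

(a) 6-3-1 → obeys
(b) 7-3-1 → obeys
(c) 6-5-3-1 → obeys
(d) 4-3-1 → obeys
(e) 5-3-1-3 → violates
(f) 7-5-3-1 → obeys
(g) 4-4-2-3 → violates
(h) 6-3-1 → obeys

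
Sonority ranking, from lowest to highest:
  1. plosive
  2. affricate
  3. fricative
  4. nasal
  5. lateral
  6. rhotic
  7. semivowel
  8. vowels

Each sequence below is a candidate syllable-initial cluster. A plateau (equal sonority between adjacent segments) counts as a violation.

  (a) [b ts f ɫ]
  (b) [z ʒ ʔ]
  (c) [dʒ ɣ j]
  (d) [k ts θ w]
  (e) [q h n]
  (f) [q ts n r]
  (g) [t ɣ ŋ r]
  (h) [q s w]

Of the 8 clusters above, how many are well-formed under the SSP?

7

(a) sonority 1-2-3-5: well-formed.
(b) sonority 3-3-1: ill-formed.
(c) sonority 2-3-7: well-formed.
(d) sonority 1-2-3-7: well-formed.
(e) sonority 1-3-4: well-formed.
(f) sonority 1-2-4-6: well-formed.
(g) sonority 1-3-4-6: well-formed.
(h) sonority 1-3-7: well-formed.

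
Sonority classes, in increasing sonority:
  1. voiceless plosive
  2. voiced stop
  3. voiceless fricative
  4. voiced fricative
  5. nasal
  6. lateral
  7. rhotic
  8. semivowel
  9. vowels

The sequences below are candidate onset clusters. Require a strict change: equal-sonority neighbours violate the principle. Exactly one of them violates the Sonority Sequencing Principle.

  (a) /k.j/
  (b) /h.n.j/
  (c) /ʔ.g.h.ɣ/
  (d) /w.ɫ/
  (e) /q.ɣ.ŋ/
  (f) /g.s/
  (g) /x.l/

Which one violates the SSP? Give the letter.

d

(a) 1-8 → obeys
(b) 3-5-8 → obeys
(c) 1-2-3-4 → obeys
(d) 8-6 → violates
(e) 1-4-5 → obeys
(f) 2-3 → obeys
(g) 3-6 → obeys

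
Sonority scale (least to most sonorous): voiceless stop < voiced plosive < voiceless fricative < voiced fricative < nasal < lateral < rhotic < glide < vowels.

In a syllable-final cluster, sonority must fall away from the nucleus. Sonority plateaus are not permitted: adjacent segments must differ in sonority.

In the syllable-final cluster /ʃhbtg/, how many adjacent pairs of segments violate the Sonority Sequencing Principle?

2

/ʃ/ is a voiceless fricative (sonority 3).
/h/ is a voiceless fricative (sonority 3).
/b/ is a voiced plosive (sonority 2).
/t/ is a voiceless stop (sonority 1).
/g/ is a voiced plosive (sonority 2).
/ʃ/→/h/: 3→3 (plateau) — violation.
/h/→/b/: 3→2 (falls) — ok.
/b/→/t/: 2→1 (falls) — ok.
/t/→/g/: 1→2 (does not fall) — violation.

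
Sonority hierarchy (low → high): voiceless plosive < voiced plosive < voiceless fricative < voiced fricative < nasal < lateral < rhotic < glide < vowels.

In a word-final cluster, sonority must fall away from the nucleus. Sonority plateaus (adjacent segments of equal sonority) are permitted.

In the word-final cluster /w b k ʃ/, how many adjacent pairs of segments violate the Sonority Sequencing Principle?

/w/: glide = 8.
/b/: voiced plosive = 2.
/k/: voiceless plosive = 1.
/ʃ/: voiceless fricative = 3.
/w/→/b/: 8→2 (falls) — ok.
/b/→/k/: 2→1 (falls) — ok.
/k/→/ʃ/: 1→3 (does not fall) — violation.

1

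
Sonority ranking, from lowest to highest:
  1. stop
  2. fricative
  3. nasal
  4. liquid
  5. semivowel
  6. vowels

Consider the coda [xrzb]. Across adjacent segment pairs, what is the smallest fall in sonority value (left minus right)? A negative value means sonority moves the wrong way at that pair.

-2

/x/ — fricative, sonority 2.
/r/ — liquid, sonority 4.
/z/ — fricative, sonority 2.
/b/ — stop, sonority 1.
/x/→/r/: change -2.
/r/→/z/: change +2.
/z/→/b/: change +1.
Minimum = -2.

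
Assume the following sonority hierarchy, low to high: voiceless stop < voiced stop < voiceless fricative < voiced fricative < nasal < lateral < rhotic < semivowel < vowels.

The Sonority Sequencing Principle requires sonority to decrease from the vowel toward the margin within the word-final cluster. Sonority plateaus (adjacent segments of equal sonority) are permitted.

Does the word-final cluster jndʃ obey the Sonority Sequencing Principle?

no

/j/: semivowel = 8.
/n/: nasal = 5.
/d/: voiced stop = 2.
/ʃ/: voiceless fricative = 3.
The profile is 8-5-2-3. Between /d/ (2) and /ʃ/ (3) sonority does not fall, so the cluster violates the SSP.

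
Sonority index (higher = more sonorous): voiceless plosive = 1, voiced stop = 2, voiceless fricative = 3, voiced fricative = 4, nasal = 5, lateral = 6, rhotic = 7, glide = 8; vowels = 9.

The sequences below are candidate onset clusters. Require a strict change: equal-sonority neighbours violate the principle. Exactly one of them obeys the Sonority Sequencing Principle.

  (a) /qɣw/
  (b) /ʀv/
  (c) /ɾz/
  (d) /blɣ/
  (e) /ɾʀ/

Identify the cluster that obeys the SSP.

a

(a) /qɣw/: profile 1-4-8 — obeys.
(b) /ʀv/: profile 7-4 — violates.
(c) /ɾz/: profile 7-4 — violates.
(d) /blɣ/: profile 2-6-4 — violates.
(e) /ɾʀ/: profile 7-7 — violates.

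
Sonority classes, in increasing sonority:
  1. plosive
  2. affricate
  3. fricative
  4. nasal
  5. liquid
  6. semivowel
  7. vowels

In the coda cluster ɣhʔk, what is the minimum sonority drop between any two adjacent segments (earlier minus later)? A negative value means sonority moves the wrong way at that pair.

0

/ɣ/ is a fricative (sonority 3).
/h/ is a fricative (sonority 3).
/ʔ/ is a plosive (sonority 1).
/k/ is a plosive (sonority 1).
/ɣ/→/h/: change +0.
/h/→/ʔ/: change +2.
/ʔ/→/k/: change +0.
Minimum = 0.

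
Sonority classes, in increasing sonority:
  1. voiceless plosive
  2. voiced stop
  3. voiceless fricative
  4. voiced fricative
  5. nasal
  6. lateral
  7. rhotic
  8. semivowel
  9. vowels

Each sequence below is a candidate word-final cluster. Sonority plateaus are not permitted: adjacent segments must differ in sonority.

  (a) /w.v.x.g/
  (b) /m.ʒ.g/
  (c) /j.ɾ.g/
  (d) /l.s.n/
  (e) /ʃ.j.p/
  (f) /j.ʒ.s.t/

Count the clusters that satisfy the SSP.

4

(a) /w.v.x.g/: profile 8-4-3-2 — obeys.
(b) /m.ʒ.g/: profile 5-4-2 — obeys.
(c) /j.ɾ.g/: profile 8-7-2 — obeys.
(d) /l.s.n/: profile 6-3-5 — violates.
(e) /ʃ.j.p/: profile 3-8-1 — violates.
(f) /j.ʒ.s.t/: profile 8-4-3-1 — obeys.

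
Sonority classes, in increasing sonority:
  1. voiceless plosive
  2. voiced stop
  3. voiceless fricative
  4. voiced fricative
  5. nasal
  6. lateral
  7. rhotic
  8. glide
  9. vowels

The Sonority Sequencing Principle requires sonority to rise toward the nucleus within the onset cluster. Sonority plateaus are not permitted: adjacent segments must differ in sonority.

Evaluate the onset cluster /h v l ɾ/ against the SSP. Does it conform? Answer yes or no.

yes

/h/ is a voiceless fricative (sonority 3).
/v/ is a voiced fricative (sonority 4).
/l/ is a lateral (sonority 6).
/ɾ/ is a rhotic (sonority 7).
The profile 3-4-6-7 strictly rises, so the onset cluster satisfies the SSP.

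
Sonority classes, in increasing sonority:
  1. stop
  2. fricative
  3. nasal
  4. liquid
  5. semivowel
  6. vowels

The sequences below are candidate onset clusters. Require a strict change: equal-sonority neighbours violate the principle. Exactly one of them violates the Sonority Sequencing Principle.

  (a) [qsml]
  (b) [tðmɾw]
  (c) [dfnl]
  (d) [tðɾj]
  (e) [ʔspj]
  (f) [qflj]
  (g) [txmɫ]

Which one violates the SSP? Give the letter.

(a) sonority 1-2-3-4: well-formed.
(b) sonority 1-2-3-4-5: well-formed.
(c) sonority 1-2-3-4: well-formed.
(d) sonority 1-2-4-5: well-formed.
(e) sonority 1-2-1-5: ill-formed.
(f) sonority 1-2-4-5: well-formed.
(g) sonority 1-2-3-4: well-formed.

e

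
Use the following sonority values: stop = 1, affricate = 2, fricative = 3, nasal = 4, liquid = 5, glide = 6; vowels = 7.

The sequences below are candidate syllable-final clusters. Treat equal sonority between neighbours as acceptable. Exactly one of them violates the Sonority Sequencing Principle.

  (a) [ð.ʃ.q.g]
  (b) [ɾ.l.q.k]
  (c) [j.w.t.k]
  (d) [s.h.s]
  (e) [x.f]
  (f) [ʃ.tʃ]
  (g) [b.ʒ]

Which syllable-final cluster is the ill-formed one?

(a) [ð.ʃ.q.g]: profile 3-3-1-1 — obeys.
(b) [ɾ.l.q.k]: profile 5-5-1-1 — obeys.
(c) [j.w.t.k]: profile 6-6-1-1 — obeys.
(d) [s.h.s]: profile 3-3-3 — obeys.
(e) [x.f]: profile 3-3 — obeys.
(f) [ʃ.tʃ]: profile 3-2 — obeys.
(g) [b.ʒ]: profile 1-3 — violates.

g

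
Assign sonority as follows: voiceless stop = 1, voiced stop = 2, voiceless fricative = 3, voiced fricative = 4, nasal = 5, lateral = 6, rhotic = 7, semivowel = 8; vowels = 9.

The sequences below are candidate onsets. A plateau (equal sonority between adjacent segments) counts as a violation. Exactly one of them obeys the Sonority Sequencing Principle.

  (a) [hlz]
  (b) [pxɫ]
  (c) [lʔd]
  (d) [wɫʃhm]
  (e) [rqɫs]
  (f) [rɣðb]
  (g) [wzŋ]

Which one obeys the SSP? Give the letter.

(a) sonority 3-6-4: ill-formed.
(b) sonority 1-3-6: well-formed.
(c) sonority 6-1-2: ill-formed.
(d) sonority 8-6-3-3-5: ill-formed.
(e) sonority 7-1-6-3: ill-formed.
(f) sonority 7-4-4-2: ill-formed.
(g) sonority 8-4-5: ill-formed.

b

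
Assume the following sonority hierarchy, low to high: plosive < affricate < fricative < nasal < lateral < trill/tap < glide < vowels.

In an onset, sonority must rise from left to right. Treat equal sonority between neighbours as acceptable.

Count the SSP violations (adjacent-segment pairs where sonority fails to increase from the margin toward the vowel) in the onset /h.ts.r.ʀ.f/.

/h/: fricative = 3.
/ts/: affricate = 2.
/r/: trill/tap = 6.
/ʀ/: trill/tap = 6.
/f/: fricative = 3.
/h/→/ts/: 3→2 (does not rise) — violation.
/ts/→/r/: 2→6 (rises) — ok.
/r/→/ʀ/: 6→6 (plateau, allowed) — ok.
/ʀ/→/f/: 6→3 (does not rise) — violation.

2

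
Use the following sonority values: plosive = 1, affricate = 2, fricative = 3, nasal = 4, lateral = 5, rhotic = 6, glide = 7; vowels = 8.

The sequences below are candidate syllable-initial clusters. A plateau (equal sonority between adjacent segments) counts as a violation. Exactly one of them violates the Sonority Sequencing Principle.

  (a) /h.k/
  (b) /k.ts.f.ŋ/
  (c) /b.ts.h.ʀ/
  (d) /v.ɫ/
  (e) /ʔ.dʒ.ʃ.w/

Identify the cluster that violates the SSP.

a

(a) 3-1 → violates
(b) 1-2-3-4 → obeys
(c) 1-2-3-6 → obeys
(d) 3-5 → obeys
(e) 1-2-3-7 → obeys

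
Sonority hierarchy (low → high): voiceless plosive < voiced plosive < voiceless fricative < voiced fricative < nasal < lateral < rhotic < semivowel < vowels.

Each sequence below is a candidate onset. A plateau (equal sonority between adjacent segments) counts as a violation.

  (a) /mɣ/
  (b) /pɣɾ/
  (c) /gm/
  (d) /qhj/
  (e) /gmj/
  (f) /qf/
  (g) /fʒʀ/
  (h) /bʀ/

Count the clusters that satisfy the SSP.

7

(a) sonority 5-4: ill-formed.
(b) sonority 1-4-7: well-formed.
(c) sonority 2-5: well-formed.
(d) sonority 1-3-8: well-formed.
(e) sonority 2-5-8: well-formed.
(f) sonority 1-3: well-formed.
(g) sonority 3-4-7: well-formed.
(h) sonority 2-7: well-formed.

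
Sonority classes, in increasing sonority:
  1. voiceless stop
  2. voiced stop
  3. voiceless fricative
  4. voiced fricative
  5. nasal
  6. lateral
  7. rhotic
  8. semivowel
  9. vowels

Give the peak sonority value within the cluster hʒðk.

/h/: voiceless fricative = 3.
/ʒ/: voiced fricative = 4.
/ð/: voiced fricative = 4.
/k/: voiceless stop = 1.
The maximum is 4.

4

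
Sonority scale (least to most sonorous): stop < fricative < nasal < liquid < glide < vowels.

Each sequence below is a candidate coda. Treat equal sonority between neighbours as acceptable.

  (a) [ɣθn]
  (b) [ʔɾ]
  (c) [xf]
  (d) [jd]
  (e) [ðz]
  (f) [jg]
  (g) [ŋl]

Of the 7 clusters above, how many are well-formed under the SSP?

4

(a) sonority 2-2-3: ill-formed.
(b) sonority 1-4: ill-formed.
(c) sonority 2-2: well-formed.
(d) sonority 5-1: well-formed.
(e) sonority 2-2: well-formed.
(f) sonority 5-1: well-formed.
(g) sonority 3-4: ill-formed.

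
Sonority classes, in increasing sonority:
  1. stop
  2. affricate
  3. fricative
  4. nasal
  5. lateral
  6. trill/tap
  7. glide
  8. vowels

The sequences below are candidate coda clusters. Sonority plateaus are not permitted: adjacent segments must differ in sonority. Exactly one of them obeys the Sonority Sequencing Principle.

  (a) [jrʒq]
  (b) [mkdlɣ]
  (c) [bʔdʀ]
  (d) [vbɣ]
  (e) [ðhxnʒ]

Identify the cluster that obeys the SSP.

(a) sonority 7-6-3-1: well-formed.
(b) sonority 4-1-1-5-3: ill-formed.
(c) sonority 1-1-1-6: ill-formed.
(d) sonority 3-1-3: ill-formed.
(e) sonority 3-3-3-4-3: ill-formed.

a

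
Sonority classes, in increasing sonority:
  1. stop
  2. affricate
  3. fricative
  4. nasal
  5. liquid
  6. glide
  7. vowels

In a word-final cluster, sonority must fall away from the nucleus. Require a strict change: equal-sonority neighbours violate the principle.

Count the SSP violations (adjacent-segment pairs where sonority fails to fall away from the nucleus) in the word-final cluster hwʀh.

1

/h/: fricative = 3.
/w/: glide = 6.
/ʀ/: liquid = 5.
/h/: fricative = 3.
/h/→/w/: 3→6 (does not fall) — violation.
/w/→/ʀ/: 6→5 (falls) — ok.
/ʀ/→/h/: 5→3 (falls) — ok.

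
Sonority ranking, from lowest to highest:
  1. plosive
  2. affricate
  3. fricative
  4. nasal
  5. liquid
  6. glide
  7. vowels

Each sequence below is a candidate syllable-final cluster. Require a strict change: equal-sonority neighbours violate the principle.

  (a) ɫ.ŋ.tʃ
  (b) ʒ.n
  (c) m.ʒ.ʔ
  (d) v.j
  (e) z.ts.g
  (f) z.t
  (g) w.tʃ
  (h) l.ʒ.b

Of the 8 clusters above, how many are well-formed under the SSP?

6

(a) sonority 5-4-2: well-formed.
(b) sonority 3-4: ill-formed.
(c) sonority 4-3-1: well-formed.
(d) sonority 3-6: ill-formed.
(e) sonority 3-2-1: well-formed.
(f) sonority 3-1: well-formed.
(g) sonority 6-2: well-formed.
(h) sonority 5-3-1: well-formed.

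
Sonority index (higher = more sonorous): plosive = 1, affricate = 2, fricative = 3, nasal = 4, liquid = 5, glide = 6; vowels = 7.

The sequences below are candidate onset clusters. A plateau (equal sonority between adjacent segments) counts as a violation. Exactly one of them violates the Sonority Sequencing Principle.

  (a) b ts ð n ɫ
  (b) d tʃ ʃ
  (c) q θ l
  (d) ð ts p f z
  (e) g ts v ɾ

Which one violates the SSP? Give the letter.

d

(a) 1-2-3-4-5 → obeys
(b) 1-2-3 → obeys
(c) 1-3-5 → obeys
(d) 3-2-1-3-3 → violates
(e) 1-2-3-5 → obeys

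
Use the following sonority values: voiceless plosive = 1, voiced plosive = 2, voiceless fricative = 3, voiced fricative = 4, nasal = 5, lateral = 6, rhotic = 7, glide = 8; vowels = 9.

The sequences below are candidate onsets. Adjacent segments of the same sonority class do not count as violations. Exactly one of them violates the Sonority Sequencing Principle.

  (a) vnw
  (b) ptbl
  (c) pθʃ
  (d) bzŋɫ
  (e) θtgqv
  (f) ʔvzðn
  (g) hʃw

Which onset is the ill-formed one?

(a) sonority 4-5-8: well-formed.
(b) sonority 1-1-2-6: well-formed.
(c) sonority 1-3-3: well-formed.
(d) sonority 2-4-5-6: well-formed.
(e) sonority 3-1-2-1-4: ill-formed.
(f) sonority 1-4-4-4-5: well-formed.
(g) sonority 3-3-8: well-formed.

e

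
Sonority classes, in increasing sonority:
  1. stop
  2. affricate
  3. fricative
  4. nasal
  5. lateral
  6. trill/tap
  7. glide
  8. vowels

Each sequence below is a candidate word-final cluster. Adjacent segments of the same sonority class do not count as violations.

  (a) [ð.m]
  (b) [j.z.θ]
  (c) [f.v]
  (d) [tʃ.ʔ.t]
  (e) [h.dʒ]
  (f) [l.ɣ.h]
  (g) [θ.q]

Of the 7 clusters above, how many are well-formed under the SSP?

(a) sonority 3-4: ill-formed.
(b) sonority 7-3-3: well-formed.
(c) sonority 3-3: well-formed.
(d) sonority 2-1-1: well-formed.
(e) sonority 3-2: well-formed.
(f) sonority 5-3-3: well-formed.
(g) sonority 3-1: well-formed.

6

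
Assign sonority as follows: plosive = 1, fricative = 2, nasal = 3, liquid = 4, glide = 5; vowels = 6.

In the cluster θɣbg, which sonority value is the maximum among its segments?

/θ/: fricative = 2.
/ɣ/: fricative = 2.
/b/: plosive = 1.
/g/: plosive = 1.
The maximum is 2.

2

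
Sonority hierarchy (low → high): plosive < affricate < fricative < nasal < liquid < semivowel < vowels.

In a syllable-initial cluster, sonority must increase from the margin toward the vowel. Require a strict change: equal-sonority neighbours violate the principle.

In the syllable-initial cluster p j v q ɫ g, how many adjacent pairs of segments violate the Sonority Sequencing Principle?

/p/ — plosive, sonority 1.
/j/ — semivowel, sonority 6.
/v/ — fricative, sonority 3.
/q/ — plosive, sonority 1.
/ɫ/ — liquid, sonority 5.
/g/ — plosive, sonority 1.
/p/→/j/: 1→6 (rises) — ok.
/j/→/v/: 6→3 (does not rise) — violation.
/v/→/q/: 3→1 (does not rise) — violation.
/q/→/ɫ/: 1→5 (rises) — ok.
/ɫ/→/g/: 5→1 (does not rise) — violation.

3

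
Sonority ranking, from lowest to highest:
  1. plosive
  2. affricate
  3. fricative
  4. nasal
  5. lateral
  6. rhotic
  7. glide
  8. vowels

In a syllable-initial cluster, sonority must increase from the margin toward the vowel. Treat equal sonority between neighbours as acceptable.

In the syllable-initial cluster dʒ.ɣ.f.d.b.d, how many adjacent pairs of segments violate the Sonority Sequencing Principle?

1

/dʒ/ is an affricate (sonority 2).
/ɣ/ is a fricative (sonority 3).
/f/ is a fricative (sonority 3).
/d/ is a plosive (sonority 1).
/b/ is a plosive (sonority 1).
/d/ is a plosive (sonority 1).
/dʒ/→/ɣ/: 2→3 (rises) — ok.
/ɣ/→/f/: 3→3 (plateau, allowed) — ok.
/f/→/d/: 3→1 (does not rise) — violation.
/d/→/b/: 1→1 (plateau, allowed) — ok.
/b/→/d/: 1→1 (plateau, allowed) — ok.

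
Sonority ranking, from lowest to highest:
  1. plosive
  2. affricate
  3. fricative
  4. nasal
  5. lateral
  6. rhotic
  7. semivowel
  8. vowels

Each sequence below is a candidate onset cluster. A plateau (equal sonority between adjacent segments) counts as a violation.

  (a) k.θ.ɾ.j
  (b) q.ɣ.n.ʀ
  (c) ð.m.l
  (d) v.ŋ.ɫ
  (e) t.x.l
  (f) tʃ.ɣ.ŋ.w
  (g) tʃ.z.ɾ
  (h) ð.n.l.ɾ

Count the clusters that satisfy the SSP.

(a) k.θ.ɾ.j: profile 1-3-6-7 — obeys.
(b) q.ɣ.n.ʀ: profile 1-3-4-6 — obeys.
(c) ð.m.l: profile 3-4-5 — obeys.
(d) v.ŋ.ɫ: profile 3-4-5 — obeys.
(e) t.x.l: profile 1-3-5 — obeys.
(f) tʃ.ɣ.ŋ.w: profile 2-3-4-7 — obeys.
(g) tʃ.z.ɾ: profile 2-3-6 — obeys.
(h) ð.n.l.ɾ: profile 3-4-5-6 — obeys.

8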